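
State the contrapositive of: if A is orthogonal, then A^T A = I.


The contrapositive of (P → Q) is (¬Q → ¬P); it is logically equivalent to the original.
Here P = 'A is orthogonal' and Q = 'A^T A = I'.

If not (A^T A = I), then not (A is orthogonal).


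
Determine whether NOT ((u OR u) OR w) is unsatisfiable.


Truth table over {u, w}:
u | w | φ
---------
F | F | T
T | F | F
F | T | F
T | T | F
Satisfying assignment at row 1: u=F, w=F gives T.

No, it is not a contradiction.


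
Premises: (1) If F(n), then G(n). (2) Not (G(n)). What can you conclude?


Modus tollens: from (P → Q) and ¬Q, infer ¬P.
Q = 'G(n)' is denied; since P → Q, P must also fail.

Not (F(n)).


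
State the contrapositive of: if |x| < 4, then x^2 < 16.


The contrapositive of (P → Q) is (¬Q → ¬P); it is logically equivalent to the original.
Here P = '|x| < 4' and Q = 'x^2 < 16'.

If not (x^2 < 16), then not (|x| < 4).


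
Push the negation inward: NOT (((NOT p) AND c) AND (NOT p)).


De Morgan: the negation of a conjunction is the disjunction of the negations.
Distribute NOT across AND, flipping it to OR, and negate each literal.

(p OR (NOT c)) OR p


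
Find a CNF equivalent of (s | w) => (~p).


Step 1: Rewrite as ¬(s ∨ w) ∨ (¬p) = (¬s ∧ ¬w) ∨ (¬p).
Step 2: Distribute ∨ over ∧.

((~s) | (~p)) & ((~w) | (~p))


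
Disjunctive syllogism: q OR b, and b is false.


Disjunctive syllogism: from (P ∨ Q) and ¬P, infer Q.
One disjunct, 'b', is ruled out; the other must hold.

q


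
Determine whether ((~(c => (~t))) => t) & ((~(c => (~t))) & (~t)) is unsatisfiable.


Truth table over {c, t}:
c | t | φ
---------
False | False | False
True | False | False
False | True | False
True | True | False
Every row is false.

Yes, it is a contradiction.


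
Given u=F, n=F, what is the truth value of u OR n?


Disjunction is false only when both operands are false.
Substitute: u=F, n=F.
F OR F evaluates to F.

F


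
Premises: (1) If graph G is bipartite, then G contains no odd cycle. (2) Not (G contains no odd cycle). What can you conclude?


Modus tollens: from (P → Q) and ¬Q, infer ¬P.
Q = 'G contains no odd cycle' is denied; since P → Q, P must also fail.

Not (graph G is bipartite).


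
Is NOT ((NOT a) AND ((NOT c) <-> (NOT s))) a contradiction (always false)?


Truth table over {a, c, s}:
a | c | s | φ
-------------
F | F | F | F
T | F | F | T
F | T | F | T
T | T | F | T
F | F | T | T
T | F | T | T
F | T | T | F
T | T | T | T
Satisfying assignment at row 2: a=T, c=F, s=F gives T.

No, it is not a contradiction.


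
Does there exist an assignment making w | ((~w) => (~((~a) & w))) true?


Search for a satisfying assignment over {a, w}.
Try a=False, w=False: the formula evaluates to True.
A satisfying assignment exists.

Satisfiable.


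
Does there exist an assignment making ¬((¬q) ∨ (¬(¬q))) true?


Check all 2 assignments over {q}:
q | φ
-----
F | F
T | F
No assignment makes the formula true.

Unsatisfiable.


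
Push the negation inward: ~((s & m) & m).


De Morgan: the negation of a conjunction is the disjunction of the negations.
Distribute ~ across &, flipping it to |, and negate each literal.

((~s) | (~m)) | (~m)


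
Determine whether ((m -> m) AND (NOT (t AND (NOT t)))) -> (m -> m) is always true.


Build the truth table over {m, t}:
m | t | φ
---------
F | F | T
T | F | T
F | T | T
T | T | T
Every row evaluates to true.

Yes, it is a tautology.


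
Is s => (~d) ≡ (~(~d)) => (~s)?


Compare truth tables:
d | s | φ | ψ
-------------
False | False | True | True
True | False | True | True
False | True | True | True
True | True | False | False
The columns φ and ψ agree on every row.

Yes, they are logically equivalent.


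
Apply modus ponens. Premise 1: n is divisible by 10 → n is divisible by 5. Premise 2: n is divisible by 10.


Modus ponens: from (P → Q) and P, infer Q.
P = 'n is divisible by 10' is asserted, and P → Q holds, so Q follows.

n is divisible by 5.


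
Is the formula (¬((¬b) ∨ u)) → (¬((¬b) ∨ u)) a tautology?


Build the truth table over {b, u}:
b | u | φ
---------
F | F | T
T | F | T
F | T | T
T | T | T
Every row evaluates to true.

Yes, it is a tautology.


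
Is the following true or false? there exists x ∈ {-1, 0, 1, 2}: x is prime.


Evaluate the predicate on each element: -1:F, 0:F, 1:F, 2:T.
Witness x = 2 satisfies the predicate.

T


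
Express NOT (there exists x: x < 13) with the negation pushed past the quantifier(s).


¬(for all x: φ) = there exists x: ¬φ, and ¬(there exists x: φ) = for all x: ¬φ.
Apply to the existential statement.

for all x: NOT(x < 13)


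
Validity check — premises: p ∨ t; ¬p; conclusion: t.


This matches the form of disjunctive syllogism: the conclusion follows in every model of the premises.

Valid.


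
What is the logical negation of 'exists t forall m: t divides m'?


Negation flips each quantifier (∀↔∃) and negates the inner predicate.
¬(exists t forall m: φ) = forall t exists m: ¬φ.

forall t exists m: ~(t divides m)


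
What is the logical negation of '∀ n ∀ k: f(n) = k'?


Negation flips each quantifier (∀↔∃) and negates the inner predicate.
¬(∀ n ∀ k: φ) = ∃ n ∃ k: ¬φ.

∃ n ∃ k: ¬(f(n) = k)


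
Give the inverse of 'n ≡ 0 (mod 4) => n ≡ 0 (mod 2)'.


The inverse of (P → Q) is (¬P → ¬Q). It is equivalent to the converse, not to the original.
Here P = 'n ≡ 0 (mod 4)' and Q = 'n ≡ 0 (mod 2)'.

If not (n ≡ 0 (mod 4)), then not (n ≡ 0 (mod 2)).


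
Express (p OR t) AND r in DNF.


Step 1: Distribute ∧ over ∨: (p ∨ t) ∧ r = (p ∧ r) ∨ (t ∧ r).

(p AND r) OR (t AND r)


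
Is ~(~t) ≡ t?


Compare truth tables:
t | φ | ψ
---------
False | False | False
True | True | True
The columns φ and ψ agree on every row.

Yes, they are logically equivalent.


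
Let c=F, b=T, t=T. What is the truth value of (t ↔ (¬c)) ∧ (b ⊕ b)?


Substitute c=F, b=T, t=T:
¬c = T
t ↔ (¬c) = T ↔ T = T
b ⊕ b = T ⊕ T = F
(t ↔ (¬c)) ∧ (b ⊕ b) = T ∧ F = F

F


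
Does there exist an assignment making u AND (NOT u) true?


Check all 2 assignments over {u}:
u | φ
-----
F | F
T | F
No assignment makes the formula true.

Unsatisfiable.


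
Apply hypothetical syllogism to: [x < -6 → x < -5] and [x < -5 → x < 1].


Hypothetical syllogism: from (P → Q) and (Q → R), infer (P → R).
Chain the two implications through the shared middle term 'x < -5'.

x < -6 → x < 1


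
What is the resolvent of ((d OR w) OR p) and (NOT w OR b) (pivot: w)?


The clauses contain complementary literals w and NOTw.
Resolution eliminates this pair and disjoins the remaining literals (merging duplicates).

((p OR d) OR b)


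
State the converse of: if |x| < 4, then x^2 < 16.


The converse of (P → Q) is (Q → P). It is not in general equivalent to the original.
Here P = '|x| < 4' and Q = 'x^2 < 16'.

If x^2 < 16, then |x| < 4.


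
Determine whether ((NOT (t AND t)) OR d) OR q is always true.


Build the truth table over {d, q, t}:
d | q | t | φ
-------------
F | F | F | T
T | F | F | T
F | T | F | T
T | T | F | T
F | F | T | F
T | F | T | T
F | T | T | T
T | T | T | T
Counterexample at row 5: with d=F, q=F, t=T, the formula is F.

No, it is not a tautology.


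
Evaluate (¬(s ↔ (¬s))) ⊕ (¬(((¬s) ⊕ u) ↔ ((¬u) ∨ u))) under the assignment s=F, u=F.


Substitute s=F, u=F:
¬s = T
s ↔ (¬s) = F ↔ T = F
¬(s ↔ (¬s)) = T
¬s = T
(¬s) ⊕ u = T ⊕ F = T
¬u = T
(¬u) ∨ u = T ∨ F = T
((¬s) ⊕ u) ↔ ((¬u) ∨ u) = T ↔ T = T
¬(((¬s) ⊕ u) ↔ ((¬u) ∨ u)) = F
(¬(s ↔ (¬s))) ⊕ (¬(((¬s) ⊕ u) ↔ ((¬u) ∨ u))) = T ⊕ F = T

T


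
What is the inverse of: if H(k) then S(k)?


The inverse of (P → Q) is (¬P → ¬Q). It is equivalent to the converse, not to the original.
Here P = 'H(k)' and Q = 'S(k)'.

If not (H(k)), then not (S(k)).


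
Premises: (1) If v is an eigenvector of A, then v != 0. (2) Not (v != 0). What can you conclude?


Modus tollens: from (P → Q) and ¬Q, infer ¬P.
Q = 'v != 0' is denied; since P → Q, P must also fail.

Not (v is an eigenvector of A).


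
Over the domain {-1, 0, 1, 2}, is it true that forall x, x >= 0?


Evaluate the predicate on each element: -1:False, 0:True, 1:True, 2:True.
Counterexample x = -1 fails the predicate.

False


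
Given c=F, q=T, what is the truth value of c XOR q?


Exclusive or is true when exactly one operand is true.
Substitute: c=F, q=T.
F XOR T evaluates to T.

T


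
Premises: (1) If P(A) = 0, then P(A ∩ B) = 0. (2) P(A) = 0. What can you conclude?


Modus ponens: from (P → Q) and P, infer Q.
P = 'P(A) = 0' is asserted, and P → Q holds, so Q follows.

P(A ∩ B) = 0.


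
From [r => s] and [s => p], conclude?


Hypothetical syllogism: from (P → Q) and (Q → R), infer (P → R).
Chain the two implications through the shared middle term 's'.

r => p


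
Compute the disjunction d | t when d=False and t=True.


Disjunction is false only when both operands are false.
Substitute: d=False, t=True.
False | True evaluates to True.

True


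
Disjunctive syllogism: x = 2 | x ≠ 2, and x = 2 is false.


Disjunctive syllogism: from (P ∨ Q) and ¬P, infer Q.
One disjunct, 'x = 2', is ruled out; the other must hold.

x ≠ 2


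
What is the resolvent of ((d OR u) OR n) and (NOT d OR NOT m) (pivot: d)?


The clauses contain complementary literals d and NOTd.
Resolution eliminates this pair and disjoins the remaining literals (merging duplicates).

((u OR n) OR NOT m)


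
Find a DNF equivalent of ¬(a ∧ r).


Step 1: Apply De Morgan: ¬(a ∧ r) = ¬a ∨ ¬r.

(¬a) ∨ (¬r)


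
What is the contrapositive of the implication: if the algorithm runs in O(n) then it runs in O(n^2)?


The contrapositive of (P → Q) is (¬Q → ¬P); it is logically equivalent to the original.
Here P = 'the algorithm runs in O(n)' and Q = 'it runs in O(n^2)'.

If not (it runs in O(n^2)), then not (the algorithm runs in O(n)).


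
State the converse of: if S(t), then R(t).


The converse of (P → Q) is (Q → P). It is not in general equivalent to the original.
Here P = 'S(t)' and Q = 'R(t)'.

If R(t), then S(t).


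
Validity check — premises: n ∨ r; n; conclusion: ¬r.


This is affirming a disjunct (fallacy). There exist truth assignments where the premises are all true but the conclusion is false.

Invalid.


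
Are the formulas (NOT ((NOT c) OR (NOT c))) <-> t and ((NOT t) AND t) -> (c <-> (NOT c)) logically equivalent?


Compare truth tables:
c | t | φ | ψ
-------------
F | F | T | T
T | F | F | T
F | T | F | T
T | T | T | T
They differ at row 2 (c=T, t=F): φ=F but ψ=T.

No, they are not logically equivalent.


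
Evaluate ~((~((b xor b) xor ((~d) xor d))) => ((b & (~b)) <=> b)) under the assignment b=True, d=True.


Substitute b=True, d=True:
b xor b = True xor True = False
~d = False
(~d) xor d = False xor True = True
(b xor b) xor ((~d) xor d) = False xor True = True
~((b xor b) xor ((~d) xor d)) = False
~b = False
b & (~b) = True & False = False
(b & (~b)) <=> b = False <=> True = False
(~((b xor b) xor ((~d) xor d))) => ((b & (~b)) <=> b) = False => False = True
~((~((b xor b) xor ((~d) xor d))) => ((b & (~b)) <=> b)) = False

False


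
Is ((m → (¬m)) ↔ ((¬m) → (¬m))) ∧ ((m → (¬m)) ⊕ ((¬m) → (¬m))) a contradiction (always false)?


Truth table over {m}:
m | φ
-----
F | F
T | F
Every row is false.

Yes, it is a contradiction.


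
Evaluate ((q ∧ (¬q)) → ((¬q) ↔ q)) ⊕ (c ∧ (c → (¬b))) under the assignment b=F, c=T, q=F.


Substitute b=F, c=T, q=F:
¬q = T
q ∧ (¬q) = F ∧ T = F
¬q = T
(¬q) ↔ q = T ↔ F = F
(q ∧ (¬q)) → ((¬q) ↔ q) = F → F = T
¬b = T
c → (¬b) = T → T = T
c ∧ (c → (¬b)) = T ∧ T = T
((q ∧ (¬q)) → ((¬q) ↔ q)) ⊕ (c ∧ (c → (¬b))) = T ⊕ T = F

F


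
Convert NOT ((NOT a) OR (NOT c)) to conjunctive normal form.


Step 1: Apply De Morgan: ¬((¬a) ∨ (¬c)) = ¬(¬a) ∧ ¬(¬c).
Step 2: Eliminate any double negations (¬¬X = X).

a AND c


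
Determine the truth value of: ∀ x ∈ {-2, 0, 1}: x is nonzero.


Evaluate the predicate on each element: -2:T, 0:F, 1:T.
Counterexample x = 0 fails the predicate.

F


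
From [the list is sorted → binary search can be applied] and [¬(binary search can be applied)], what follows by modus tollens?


Modus tollens: from (P → Q) and ¬Q, infer ¬P.
Q = 'binary search can be applied' is denied; since P → Q, P must also fail.

Not (the list is sorted).


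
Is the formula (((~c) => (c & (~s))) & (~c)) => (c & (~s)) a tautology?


Build the truth table over {c, s}:
c | s | φ
---------
False | False | True
True | False | True
False | True | True
True | True | True
Every row evaluates to true.

Yes, it is a tautology.


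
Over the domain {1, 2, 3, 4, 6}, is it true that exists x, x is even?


Evaluate the predicate on each element: 1:False, 2:True, 3:False, 4:True, 6:True.
Witness x = 2 satisfies the predicate.

True


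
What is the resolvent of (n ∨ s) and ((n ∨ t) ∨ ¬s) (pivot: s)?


The clauses contain complementary literals s and ¬s.
Resolution eliminates this pair and disjoins the remaining literals (merging duplicates).

(n ∨ t)


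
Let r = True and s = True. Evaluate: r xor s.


Exclusive or is true when exactly one operand is true.
Substitute: r=True, s=True.
True xor True evaluates to False.

False


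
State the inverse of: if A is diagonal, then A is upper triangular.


The inverse of (P → Q) is (¬P → ¬Q). It is equivalent to the converse, not to the original.
Here P = 'A is diagonal' and Q = 'A is upper triangular'.

If not (A is diagonal), then not (A is upper triangular).


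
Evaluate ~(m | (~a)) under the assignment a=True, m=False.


Substitute a=True, m=False:
~a = False
m | (~a) = False | False = False
~(m | (~a)) = True

True


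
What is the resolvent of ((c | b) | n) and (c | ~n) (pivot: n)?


The clauses contain complementary literals n and ~n.
Resolution eliminates this pair and disjoins the remaining literals (merging duplicates).

(b | c)


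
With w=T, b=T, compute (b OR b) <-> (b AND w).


Substitute w=T, b=T:
b OR b = T OR T = T
b AND w = T AND T = T
(b OR b) <-> (b AND w) = T <-> T = T

T


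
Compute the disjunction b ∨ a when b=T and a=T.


Disjunction is false only when both operands are false.
Substitute: b=T, a=T.
T ∨ T evaluates to T.

T


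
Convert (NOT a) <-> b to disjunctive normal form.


Step 1: (¬a) ↔ b is true exactly when both agree: ((¬a) ∧ b) ∨ (¬(¬a) ∧ ¬b).
Step 2: Eliminate any double negations (¬¬X = X).

((NOT a) AND b) OR (a AND (NOT b))


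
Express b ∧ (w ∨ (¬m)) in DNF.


Step 1: Distribute ∧ over ∨: b ∧ (w ∨ (¬m)) = (b ∧ w) ∨ (b ∧ (¬m)).

(b ∧ w) ∨ (b ∧ (¬m))


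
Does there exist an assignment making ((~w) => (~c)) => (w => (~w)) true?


Search for a satisfying assignment over {c, w}.
Try c=False, w=False: the formula evaluates to True.
A satisfying assignment exists.

Satisfiable.


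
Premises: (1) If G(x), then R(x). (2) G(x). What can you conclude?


Modus ponens: from (P → Q) and P, infer Q.
P = 'G(x)' is asserted, and P → Q holds, so Q follows.

R(x).


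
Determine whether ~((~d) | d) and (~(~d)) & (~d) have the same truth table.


Compare truth tables:
d | φ | ψ
---------
False | False | False
True | False | False
The columns φ and ψ agree on every row.

Yes, they are logically equivalent.


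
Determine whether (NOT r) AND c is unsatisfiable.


Truth table over {c, r}:
c | r | φ
---------
F | F | F
T | F | T
F | T | F
T | T | F
Satisfying assignment at row 2: c=T, r=F gives T.

No, it is not a contradiction.


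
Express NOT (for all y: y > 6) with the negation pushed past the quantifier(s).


¬(for all x: φ) = there exists x: ¬φ, and ¬(there exists x: φ) = for all x: ¬φ.
Apply to the universal statement.

there exists y: NOT(y > 6)


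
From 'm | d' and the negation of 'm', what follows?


Disjunctive syllogism: from (P ∨ Q) and ¬P, infer Q.
One disjunct, 'm', is ruled out; the other must hold.

d


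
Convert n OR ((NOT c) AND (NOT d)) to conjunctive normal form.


Step 1: Distribute ∨ over ∧: n ∨ ((¬c) ∧ (¬d)) = (n ∨ (¬c)) ∧ (n ∨ (¬d)).

(n OR (NOT c)) AND (n OR (NOT d))


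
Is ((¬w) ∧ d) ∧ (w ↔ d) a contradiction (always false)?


Truth table over {d, w}:
d | w | φ
---------
F | F | F
T | F | F
F | T | F
T | T | F
Every row is false.

Yes, it is a contradiction.


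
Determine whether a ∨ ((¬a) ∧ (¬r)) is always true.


Build the truth table over {a, r}:
a | r | φ
---------
F | F | T
T | F | T
F | T | F
T | T | T
Counterexample at row 3: with a=F, r=T, the formula is F.

No, it is not a tautology.


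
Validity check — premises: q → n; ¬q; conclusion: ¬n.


This is denying the antecedent (fallacy). There exist truth assignments where the premises are all true but the conclusion is false.

Invalid.


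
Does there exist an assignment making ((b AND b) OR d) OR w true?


Search for a satisfying assignment over {b, d, w}.
Try b=T, d=F, w=F: the formula evaluates to T.
A satisfying assignment exists.

Satisfiable.


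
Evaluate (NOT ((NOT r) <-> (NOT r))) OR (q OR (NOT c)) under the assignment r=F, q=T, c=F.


Substitute r=F, q=T, c=F:
NOT r = T
NOT r = T
(NOT r) <-> (NOT r) = T <-> T = T
NOT ((NOT r) <-> (NOT r)) = F
NOT c = T
q OR (NOT c) = T OR T = T
(NOT ((NOT r) <-> (NOT r))) OR (q OR (NOT c)) = F OR T = T

T


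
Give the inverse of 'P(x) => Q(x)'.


The inverse of (P → Q) is (¬P → ¬Q). It is equivalent to the converse, not to the original.
Here P = 'P(x)' and Q = 'Q(x)'.

If not (P(x)), then not (Q(x)).


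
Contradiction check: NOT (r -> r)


Truth table over {r}:
r | φ
-----
F | F
T | F
Every row is false.

Yes, it is a contradiction.


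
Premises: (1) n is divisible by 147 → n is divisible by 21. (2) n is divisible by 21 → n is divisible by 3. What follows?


Hypothetical syllogism: from (P → Q) and (Q → R), infer (P → R).
Chain the two implications through the shared middle term 'n is divisible by 21'.

n is divisible by 147 → n is divisible by 3


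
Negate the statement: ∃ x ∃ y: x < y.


Negation flips each quantifier (∀↔∃) and negates the inner predicate.
¬(∃ x ∃ y: φ) = ∀ x ∀ y: ¬φ.

∀ x ∀ y: ¬(x < y)


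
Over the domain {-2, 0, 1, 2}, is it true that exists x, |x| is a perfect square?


Evaluate the predicate on each element: -2:False, 0:True, 1:True, 2:False.
Witness x = 0 satisfies the predicate.

True


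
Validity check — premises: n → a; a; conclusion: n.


This is affirming the consequent (fallacy). There exist truth assignments where the premises are all true but the conclusion is false.

Invalid.


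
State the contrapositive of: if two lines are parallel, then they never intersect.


The contrapositive of (P → Q) is (¬Q → ¬P); it is logically equivalent to the original.
Here P = 'two lines are parallel' and Q = 'they never intersect'.

If not (they never intersect), then not (two lines are parallel).


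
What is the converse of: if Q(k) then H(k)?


The converse of (P → Q) is (Q → P). It is not in general equivalent to the original.
Here P = 'Q(k)' and Q = 'H(k)'.

If H(k), then Q(k).


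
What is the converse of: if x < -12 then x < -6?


The converse of (P → Q) is (Q → P). It is not in general equivalent to the original.
Here P = 'x < -12' and Q = 'x < -6'.

If x < -6, then x < -12.


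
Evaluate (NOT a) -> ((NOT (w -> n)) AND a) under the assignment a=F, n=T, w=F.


Substitute a=F, n=T, w=F:
NOT a = T
w -> n = F -> T = T
NOT (w -> n) = F
(NOT (w -> n)) AND a = F AND F = F
(NOT a) -> ((NOT (w -> n)) AND a) = T -> F = F

F


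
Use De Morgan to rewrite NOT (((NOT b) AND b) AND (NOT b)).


De Morgan: the negation of a conjunction is the disjunction of the negations.
Distribute NOT across AND, flipping it to OR, and negate each literal.

(b OR (NOT b)) OR b


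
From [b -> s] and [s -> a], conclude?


Hypothetical syllogism: from (P → Q) and (Q → R), infer (P → R).
Chain the two implications through the shared middle term 's'.

b -> a


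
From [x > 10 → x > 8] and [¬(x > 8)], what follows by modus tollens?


Modus tollens: from (P → Q) and ¬Q, infer ¬P.
Q = 'x > 8' is denied; since P → Q, P must also fail.

Not (x > 10).


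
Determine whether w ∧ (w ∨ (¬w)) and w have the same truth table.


Compare truth tables:
w | φ | ψ
---------
F | F | F
T | T | T
The columns φ and ψ agree on every row.

Yes, they are logically equivalent.


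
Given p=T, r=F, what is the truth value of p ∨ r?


Disjunction is false only when both operands are false.
Substitute: p=T, r=F.
T ∨ F evaluates to T.

T


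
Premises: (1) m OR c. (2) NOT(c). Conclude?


Disjunctive syllogism: from (P ∨ Q) and ¬P, infer Q.
One disjunct, 'c', is ruled out; the other must hold.

m


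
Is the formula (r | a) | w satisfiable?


Search for a satisfying assignment over {a, r, w}.
Try a=True, r=False, w=False: the formula evaluates to True.
A satisfying assignment exists.

Satisfiable.


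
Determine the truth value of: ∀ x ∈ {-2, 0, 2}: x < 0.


Evaluate the predicate on each element: -2:T, 0:F, 2:F.
Counterexample x = 0 fails the predicate.

F


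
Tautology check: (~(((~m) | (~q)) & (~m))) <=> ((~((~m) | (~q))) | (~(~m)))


Build the truth table over {m, q}:
m | q | φ
---------
False | False | True
True | False | True
False | True | True
True | True | True
Every row evaluates to true.

Yes, it is a tautology.


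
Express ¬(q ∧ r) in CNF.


Step 1: Apply De Morgan: ¬(q ∧ r) = ¬q ∨ ¬r.

(¬q) ∨ (¬r)


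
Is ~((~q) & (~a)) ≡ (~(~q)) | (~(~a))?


Compare truth tables:
a | q | φ | ψ
-------------
False | False | False | False
True | False | True | True
False | True | True | True
True | True | True | True
The columns φ and ψ agree on every row.

Yes, they are logically equivalent.


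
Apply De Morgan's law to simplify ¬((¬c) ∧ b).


De Morgan: the negation of a conjunction is the disjunction of the negations.
Distribute ¬ across ∧, flipping it to ∨, and negate each literal.

c ∨ (¬b)


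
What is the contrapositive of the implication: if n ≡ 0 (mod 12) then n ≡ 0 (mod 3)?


The contrapositive of (P → Q) is (¬Q → ¬P); it is logically equivalent to the original.
Here P = 'n ≡ 0 (mod 12)' and Q = 'n ≡ 0 (mod 3)'.

If not (n ≡ 0 (mod 3)), then not (n ≡ 0 (mod 12)).


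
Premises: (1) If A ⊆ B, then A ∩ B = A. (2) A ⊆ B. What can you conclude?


Modus ponens: from (P → Q) and P, infer Q.
P = 'A ⊆ B' is asserted, and P → Q holds, so Q follows.

A ∩ B = A.


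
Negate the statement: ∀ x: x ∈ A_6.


¬(∀ x: φ) = ∃ x: ¬φ, and ¬(∃ x: φ) = ∀ x: ¬φ.
Apply to the universal statement.

∃ x: ¬(x ∈ A_6)


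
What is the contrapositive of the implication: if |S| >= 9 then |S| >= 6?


The contrapositive of (P → Q) is (¬Q → ¬P); it is logically equivalent to the original.
Here P = '|S| >= 9' and Q = '|S| >= 6'.

If not (|S| >= 6), then not (|S| >= 9).


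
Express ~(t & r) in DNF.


Step 1: Apply De Morgan: ¬(t ∧ r) = ¬t ∨ ¬r.

(~t) | (~r)


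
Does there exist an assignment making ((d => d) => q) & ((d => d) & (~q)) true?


Check all 4 assignments over {d, q}:
d | q | φ
---------
False | False | False
True | False | False
False | True | False
True | True | False
No assignment makes the formula true.

Unsatisfiable.


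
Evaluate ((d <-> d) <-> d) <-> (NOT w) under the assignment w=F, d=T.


Substitute w=F, d=T:
d <-> d = T <-> T = T
(d <-> d) <-> d = T <-> T = T
NOT w = T
((d <-> d) <-> d) <-> (NOT w) = T <-> T = T

T


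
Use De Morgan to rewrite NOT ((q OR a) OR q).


De Morgan: the negation of a disjunction is the conjunction of the negations.
Distribute NOT across OR, flipping it to AND, and negate each literal.

((NOT q) AND (NOT a)) AND (NOT q)


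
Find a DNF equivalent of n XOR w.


Step 1: n ⊕ w is true exactly when they disagree: (n ∧ ¬w) ∨ (¬n ∧ w).

(n AND (NOT w)) OR ((NOT n) AND w)


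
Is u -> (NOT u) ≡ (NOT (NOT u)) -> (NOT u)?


Compare truth tables:
u | φ | ψ
---------
F | T | T
T | F | F
The columns φ and ψ agree on every row.

Yes, they are logically equivalent.


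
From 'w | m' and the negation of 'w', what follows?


Disjunctive syllogism: from (P ∨ Q) and ¬P, infer Q.
One disjunct, 'w', is ruled out; the other must hold.

m


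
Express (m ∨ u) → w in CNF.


Step 1: Rewrite as ¬(m ∨ u) ∨ w = (¬m ∧ ¬u) ∨ w.
Step 2: Distribute ∨ over ∧.

((¬m) ∨ w) ∧ ((¬u) ∨ w)


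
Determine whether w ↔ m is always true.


Build the truth table over {m, w}:
m | w | φ
---------
F | F | T
T | F | F
F | T | F
T | T | T
Counterexample at row 2: with m=T, w=F, the formula is F.

No, it is not a tautology.


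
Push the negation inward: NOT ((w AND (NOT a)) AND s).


De Morgan: the negation of a conjunction is the disjunction of the negations.
Distribute NOT across AND, flipping it to OR, and negate each literal.

((NOT w) OR a) OR (NOT s)


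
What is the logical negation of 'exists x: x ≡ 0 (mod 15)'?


¬(forall x: φ) = exists x: ¬φ, and ¬(exists x: φ) = forall x: ¬φ.
Apply to the existential statement.

forall x: ~(x ≡ 0 (mod 15))


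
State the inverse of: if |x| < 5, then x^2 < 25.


The inverse of (P → Q) is (¬P → ¬Q). It is equivalent to the converse, not to the original.
Here P = '|x| < 5' and Q = 'x^2 < 25'.

If not (|x| < 5), then not (x^2 < 25).


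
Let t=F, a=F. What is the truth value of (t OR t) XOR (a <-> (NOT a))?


Substitute t=F, a=F:
t OR t = F OR F = F
NOT a = T
a <-> (NOT a) = F <-> T = F
(t OR t) XOR (a <-> (NOT a)) = F XOR F = F

F


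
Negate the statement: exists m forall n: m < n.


Negation flips each quantifier (∀↔∃) and negates the inner predicate.
¬(exists m forall n: φ) = forall m exists n: ¬φ.

forall m exists n: ~(m < n)


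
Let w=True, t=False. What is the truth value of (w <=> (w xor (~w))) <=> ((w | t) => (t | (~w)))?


Substitute w=True, t=False:
~w = False
w xor (~w) = True xor False = True
w <=> (w xor (~w)) = True <=> True = True
w | t = True | False = True
~w = False
t | (~w) = False | False = False
(w | t) => (t | (~w)) = True => False = False
(w <=> (w xor (~w))) <=> ((w | t) => (t | (~w))) = True <=> False = False

False


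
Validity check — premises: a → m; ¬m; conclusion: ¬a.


This matches the form of modus tollens: the conclusion follows in every model of the premises.

Valid.


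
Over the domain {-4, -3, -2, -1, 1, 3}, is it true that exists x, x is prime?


Evaluate the predicate on each element: -4:False, -3:False, -2:False, -1:False, 1:False, 3:True.
Witness x = 3 satisfies the predicate.

True


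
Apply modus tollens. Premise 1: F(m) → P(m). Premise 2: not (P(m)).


Modus tollens: from (P → Q) and ¬Q, infer ¬P.
Q = 'P(m)' is denied; since P → Q, P must also fail.

Not (F(m)).


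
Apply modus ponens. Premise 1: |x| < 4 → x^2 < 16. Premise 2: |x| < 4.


Modus ponens: from (P → Q) and P, infer Q.
P = '|x| < 4' is asserted, and P → Q holds, so Q follows.

x^2 < 16.


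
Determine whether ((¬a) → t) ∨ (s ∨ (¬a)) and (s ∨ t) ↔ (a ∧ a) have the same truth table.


Compare truth tables:
a | s | t | φ | ψ
-----------------
F | F | F | T | T
T | F | F | T | F
F | T | F | T | F
T | T | F | T | T
F | F | T | T | F
T | F | T | T | T
F | T | T | T | F
T | T | T | T | T
They differ at row 2 (a=T, s=F, t=F): φ=T but ψ=F.

No, they are not logically equivalent.


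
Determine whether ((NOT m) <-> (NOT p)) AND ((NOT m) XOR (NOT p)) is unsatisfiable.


Truth table over {m, p}:
m | p | φ
---------
F | F | F
T | F | F
F | T | F
T | T | F
Every row is false.

Yes, it is a contradiction.


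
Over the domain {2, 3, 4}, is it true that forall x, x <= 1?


Evaluate the predicate on each element: 2:False, 3:False, 4:False.
Counterexample x = 2 fails the predicate.

False


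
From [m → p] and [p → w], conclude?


Hypothetical syllogism: from (P → Q) and (Q → R), infer (P → R).
Chain the two implications through the shared middle term 'p'.

m → w


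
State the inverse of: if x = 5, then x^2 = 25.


The inverse of (P → Q) is (¬P → ¬Q). It is equivalent to the converse, not to the original.
Here P = 'x = 5' and Q = 'x^2 = 25'.

If not (x = 5), then not (x^2 = 25).


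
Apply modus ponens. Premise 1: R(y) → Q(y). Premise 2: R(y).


Modus ponens: from (P → Q) and P, infer Q.
P = 'R(y)' is asserted, and P → Q holds, so Q follows.

Q(y).


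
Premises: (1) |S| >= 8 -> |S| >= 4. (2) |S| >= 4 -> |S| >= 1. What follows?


Hypothetical syllogism: from (P → Q) and (Q → R), infer (P → R).
Chain the two implications through the shared middle term '|S| >= 4'.

|S| >= 8 -> |S| >= 1


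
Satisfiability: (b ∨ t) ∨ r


Search for a satisfying assignment over {b, r, t}.
Try b=T, r=F, t=F: the formula evaluates to T.
A satisfying assignment exists.

Satisfiable.


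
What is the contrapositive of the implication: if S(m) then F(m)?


The contrapositive of (P → Q) is (¬Q → ¬P); it is logically equivalent to the original.
Here P = 'S(m)' and Q = 'F(m)'.

If not (F(m)), then not (S(m)).


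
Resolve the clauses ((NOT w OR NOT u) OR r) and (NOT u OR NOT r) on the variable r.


The clauses contain complementary literals r and NOTr.
Resolution eliminates this pair and disjoins the remaining literals (merging duplicates).

(NOT u OR NOT w)


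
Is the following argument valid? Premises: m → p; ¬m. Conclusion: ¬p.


This is denying the antecedent (fallacy). There exist truth assignments where the premises are all true but the conclusion is false.

Invalid.


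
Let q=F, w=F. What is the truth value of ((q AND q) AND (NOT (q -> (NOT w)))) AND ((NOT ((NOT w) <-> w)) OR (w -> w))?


Substitute q=F, w=F:
… (earlier sub-steps elided)
NOT w = T
q -> (NOT w) = F -> T = T
NOT (q -> (NOT w)) = F
(q AND q) AND (NOT (q -> (NOT w))) = F AND F = F
NOT w = T
(NOT w) <-> w = T <-> F = F
NOT ((NOT w) <-> w) = T
w -> w = F -> F = T
(NOT ((NOT w) <-> w)) OR (w -> w) = T OR T = T
((q AND q) AND (NOT (q -> (NOT w)))) AND ((NOT ((NOT w) <-> w)) OR (w -> w)) = F AND T = F

F


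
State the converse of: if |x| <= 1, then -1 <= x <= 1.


The converse of (P → Q) is (Q → P). It is not in general equivalent to the original.
Here P = '|x| <= 1' and Q = '-1 <= x <= 1'.

If -1 <= x <= 1, then |x| <= 1.


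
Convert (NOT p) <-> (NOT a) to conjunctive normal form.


Step 1: Rewrite (¬p) ↔ (¬a) as ((¬p) → (¬a)) ∧ ((¬a) → (¬p)).
Step 2: Rewrite each implication as a disjunction.
Step 3: Eliminate any double negations (¬¬X = X).

(p OR (NOT a)) AND (a OR (NOT p))


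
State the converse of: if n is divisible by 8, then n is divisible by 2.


The converse of (P → Q) is (Q → P). It is not in general equivalent to the original.
Here P = 'n is divisible by 8' and Q = 'n is divisible by 2'.

If n is divisible by 2, then n is divisible by 8.


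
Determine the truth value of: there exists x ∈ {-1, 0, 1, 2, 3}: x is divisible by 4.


Evaluate the predicate on each element: -1:F, 0:T, 1:F, 2:F, 3:F.
Witness x = 0 satisfies the predicate.

T


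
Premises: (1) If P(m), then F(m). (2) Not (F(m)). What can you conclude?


Modus tollens: from (P → Q) and ¬Q, infer ¬P.
Q = 'F(m)' is denied; since P → Q, P must also fail.

Not (P(m)).


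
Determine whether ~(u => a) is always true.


Build the truth table over {a, u}:
a | u | φ
---------
False | False | False
True | False | False
False | True | True
True | True | False
Counterexample at row 1: with a=False, u=False, the formula is False.

No, it is not a tautology.


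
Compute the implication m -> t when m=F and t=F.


Implication is false only when antecedent is true and consequent is false.
Substitute: m=F, t=F.
F -> F evaluates to T.

T


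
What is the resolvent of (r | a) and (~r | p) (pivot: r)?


The clauses contain complementary literals r and ~r.
Resolution eliminates this pair and disjoins the remaining literals (merging duplicates).

(a | p)


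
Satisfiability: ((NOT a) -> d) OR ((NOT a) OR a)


Search for a satisfying assignment over {a, d}.
Try a=F, d=F: the formula evaluates to T.
A satisfying assignment exists.

Satisfiable.


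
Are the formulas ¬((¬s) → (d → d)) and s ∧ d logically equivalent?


Compare truth tables:
d | s | φ | ψ
-------------
F | F | F | F
T | F | F | F
F | T | F | F
T | T | F | T
They differ at row 4 (d=T, s=T): φ=F but ψ=T.

No, they are not logically equivalent.


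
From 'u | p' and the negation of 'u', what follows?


Disjunctive syllogism: from (P ∨ Q) and ¬P, infer Q.
One disjunct, 'u', is ruled out; the other must hold.

p


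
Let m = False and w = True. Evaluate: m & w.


Conjunction is true only when both operands are true.
Substitute: m=False, w=True.
False & True evaluates to False.

False


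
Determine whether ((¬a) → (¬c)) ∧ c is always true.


Build the truth table over {a, c}:
a | c | φ
---------
F | F | F
T | F | F
F | T | F
T | T | T
Counterexample at row 1: with a=F, c=F, the formula is F.

No, it is not a tautology.


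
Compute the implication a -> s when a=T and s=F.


Implication is false only when antecedent is true and consequent is false.
Substitute: a=T, s=F.
T -> F evaluates to F.

F


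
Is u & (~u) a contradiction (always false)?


Truth table over {u}:
u | φ
-----
False | False
True | False
Every row is false.

Yes, it is a contradiction.


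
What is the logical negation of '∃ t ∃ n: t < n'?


Negation flips each quantifier (∀↔∃) and negates the inner predicate.
¬(∃ t ∃ n: φ) = ∀ t ∀ n: ¬φ.

∀ t ∀ n: ¬(t < n)


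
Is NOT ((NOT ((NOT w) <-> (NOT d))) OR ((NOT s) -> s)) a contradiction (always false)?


Truth table over {d, s, w}:
d | s | w | φ
-------------
F | F | F | T
T | F | F | F
F | T | F | F
T | T | F | F
F | F | T | F
T | F | T | T
F | T | T | F
T | T | T | F
Satisfying assignment at row 1: d=F, s=F, w=F gives T.

No, it is not a contradiction.


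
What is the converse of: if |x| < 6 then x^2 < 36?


The converse of (P → Q) is (Q → P). It is not in general equivalent to the original.
Here P = '|x| < 6' and Q = 'x^2 < 36'.

If x^2 < 36, then |x| < 6.


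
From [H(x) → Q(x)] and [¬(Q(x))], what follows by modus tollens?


Modus tollens: from (P → Q) and ¬Q, infer ¬P.
Q = 'Q(x)' is denied; since P → Q, P must also fail.

Not (H(x)).


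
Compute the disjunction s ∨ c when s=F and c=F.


Disjunction is false only when both operands are false.
Substitute: s=F, c=F.
F ∨ F evaluates to F.

F


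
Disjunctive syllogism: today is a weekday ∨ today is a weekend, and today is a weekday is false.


Disjunctive syllogism: from (P ∨ Q) and ¬P, infer Q.
One disjunct, 'today is a weekday', is ruled out; the other must hold.

today is a weekend


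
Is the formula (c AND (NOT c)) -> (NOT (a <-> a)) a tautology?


Build the truth table over {a, c}:
a | c | φ
---------
F | F | T
T | F | T
F | T | T
T | T | T
Every row evaluates to true.

Yes, it is a tautology.


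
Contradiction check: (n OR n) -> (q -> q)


Truth table over {n, q}:
n | q | φ
---------
F | F | T
T | F | T
F | T | T
T | T | T
Satisfying assignment at row 1: n=F, q=F gives T.

No, it is not a contradiction.


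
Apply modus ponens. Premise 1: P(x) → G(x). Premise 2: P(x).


Modus ponens: from (P → Q) and P, infer Q.
P = 'P(x)' is asserted, and P → Q holds, so Q follows.

G(x).


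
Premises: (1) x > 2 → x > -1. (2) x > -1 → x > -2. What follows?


Hypothetical syllogism: from (P → Q) and (Q → R), infer (P → R).
Chain the two implications through the shared middle term 'x > -1'.

x > 2 → x > -2


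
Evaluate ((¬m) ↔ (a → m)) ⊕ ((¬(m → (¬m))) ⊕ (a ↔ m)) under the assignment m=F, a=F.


Substitute m=F, a=F:
¬m = T
a → m = F → F = T
(¬m) ↔ (a → m) = T ↔ T = T
¬m = T
m → (¬m) = F → T = T
¬(m → (¬m)) = F
a ↔ m = F ↔ F = T
(¬(m → (¬m))) ⊕ (a ↔ m) = F ⊕ T = T
((¬m) ↔ (a → m)) ⊕ ((¬(m → (¬m))) ⊕ (a ↔ m)) = T ⊕ T = F

F


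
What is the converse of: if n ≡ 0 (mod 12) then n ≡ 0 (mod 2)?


The converse of (P → Q) is (Q → P). It is not in general equivalent to the original.
Here P = 'n ≡ 0 (mod 12)' and Q = 'n ≡ 0 (mod 2)'.

If n ≡ 0 (mod 2), then n ≡ 0 (mod 12).


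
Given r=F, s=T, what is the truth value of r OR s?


Disjunction is false only when both operands are false.
Substitute: r=F, s=T.
F OR T evaluates to T.

T


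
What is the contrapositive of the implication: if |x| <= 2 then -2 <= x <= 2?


The contrapositive of (P → Q) is (¬Q → ¬P); it is logically equivalent to the original.
Here P = '|x| <= 2' and Q = '-2 <= x <= 2'.

If not (-2 <= x <= 2), then not (|x| <= 2).


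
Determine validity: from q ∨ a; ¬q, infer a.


This matches the form of disjunctive syllogism: the conclusion follows in every model of the premises.

Valid.


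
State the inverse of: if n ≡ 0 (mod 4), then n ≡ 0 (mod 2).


The inverse of (P → Q) is (¬P → ¬Q). It is equivalent to the converse, not to the original.
Here P = 'n ≡ 0 (mod 4)' and Q = 'n ≡ 0 (mod 2)'.

If not (n ≡ 0 (mod 4)), then not (n ≡ 0 (mod 2)).


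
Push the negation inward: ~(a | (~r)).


De Morgan: the negation of a disjunction is the conjunction of the negations.
Distribute ~ across |, flipping it to &, and negate each literal.

(~a) & r


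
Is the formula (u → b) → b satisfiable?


Search for a satisfying assignment over {b, u}.
Try b=T, u=F: the formula evaluates to T.
A satisfying assignment exists.

Satisfiable.


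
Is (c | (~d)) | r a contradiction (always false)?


Truth table over {c, d, r}:
c | d | r | φ
-------------
False | False | False | True
True | False | False | True
False | True | False | False
True | True | False | True
False | False | True | True
True | False | True | True
False | True | True | True
True | True | True | True
Satisfying assignment at row 1: c=False, d=False, r=False gives True.

No, it is not a contradiction.


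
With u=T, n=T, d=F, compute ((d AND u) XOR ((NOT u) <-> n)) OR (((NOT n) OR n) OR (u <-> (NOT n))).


Substitute u=T, n=T, d=F:
d AND u = F AND T = F
NOT u = F
(NOT u) <-> n = F <-> T = F
(d AND u) XOR ((NOT u) <-> n) = F XOR F = F
NOT n = F
(NOT n) OR n = F OR T = T
NOT n = F
u <-> (NOT n) = T <-> F = F
((NOT n) OR n) OR (u <-> (NOT n)) = T OR F = T
((d AND u) XOR ((NOT u) <-> n)) OR (((NOT n) OR n) OR (u <-> (NOT n))) = F OR T = T

T


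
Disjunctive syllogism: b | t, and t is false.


Disjunctive syllogism: from (P ∨ Q) and ¬P, infer Q.
One disjunct, 't', is ruled out; the other must hold.

b


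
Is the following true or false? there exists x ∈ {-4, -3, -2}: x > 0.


Evaluate the predicate on each element: -4:F, -3:F, -2:F.
No element satisfies the predicate.

F
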